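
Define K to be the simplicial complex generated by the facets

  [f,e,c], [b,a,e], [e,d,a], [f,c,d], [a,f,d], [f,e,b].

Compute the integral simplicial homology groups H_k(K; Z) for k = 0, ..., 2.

K has 6 vertices, 12 edges, 6 triangles.
rank ∂_0 = 0, rank ∂_1 = 5 ⇒ b_0 = 6 − 0 − 5 = 1; all invariant factors of ∂_1 are 1 so no torsion. So H_0 ≅ Z.
rank ∂_1 = 5, rank ∂_2 = 6 ⇒ b_1 = 12 − 5 − 6 = 1; all invariant factors of ∂_2 are 1 so no torsion. So H_1 ≅ Z.
rank ∂_2 = 6, rank ∂_3 = 0 ⇒ b_2 = 6 − 6 − 0 = 0. So H_2 ≅ 0.

H_0 ≅ Z,  H_1 ≅ Z,  H_2 = 0.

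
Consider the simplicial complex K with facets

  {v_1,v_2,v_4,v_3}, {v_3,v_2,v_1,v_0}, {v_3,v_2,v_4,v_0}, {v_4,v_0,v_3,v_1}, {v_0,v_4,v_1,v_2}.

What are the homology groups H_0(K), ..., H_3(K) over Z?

We work with the vertex ordering v_0 < v_1 < v_2 < v_3 < v_4. The simplices of K, each written with vertices in increasing order, are:

  0-simplices (5): [v_0], [v_1], [v_2], [v_3], [v_4]
  1-simplices (10): [v_0,v_1], [v_0,v_2], [v_0,v_3], [v_0,v_4], [v_1,v_2], [v_1,v_3], [v_1,v_4], [v_2,v_3], [v_2,v_4], [v_3,v_4]
  2-simplices (10): [v_0,v_1,v_2], [v_0,v_1,v_3], [v_0,v_1,v_4], [v_0,v_2,v_3], [v_0,v_2,v_4], [v_0,v_3,v_4], [v_1,v_2,v_3], [v_1,v_2,v_4], [v_1,v_3,v_4], [v_2,v_3,v_4]
  3-simplices (5): [v_0,v_1,v_2,v_3], [v_0,v_1,v_2,v_4], [v_0,v_1,v_3,v_4], [v_0,v_2,v_3,v_4], [v_1,v_2,v_3,v_4]

Hence C_0 ≅ Z^5, C_1 ≅ Z^10, C_2 ≅ Z^10, C_3 ≅ Z^5.

Boundary ∂_1: C_1 → C_0 is given by ∂[p,q] = [q] − [p]. For instance
  ∂[v_0,v_2] = [v_2] − [v_0].
This gives a 5×10 integer matrix of rank 4; reducing to Smith normal form yields diagonal entries (1,1,1,1).

The boundary map ∂_2: C_2 → C_1 maps a triangle to the signed sum of its edges. For instance
  ∂[v_2,v_3,v_4] = [v_3,v_4] − [v_2,v_4] + [v_2,v_3],
  ∂[v_0,v_3,v_4] = [v_3,v_4] − [v_0,v_4] + [v_0,v_3].
The 10×10 boundary matrix has rank 6 and Smith normal form diag(1,1,1,1,1,1).

∂_3: C_3 → C_2 sends each 3-simplex σ to the alternating sum Σ_i (−1)^i (σ with its i-th vertex removed). For instance
  ∂[v_0,v_1,v_2,v_3] = [v_1,v_2,v_3] − [v_0,v_2,v_3] + [v_0,v_1,v_3] − [v_0,v_1,v_2],
  ∂[v_0,v_2,v_3,v_4] = [v_2,v_3,v_4] − [v_0,v_3,v_4] + [v_0,v_2,v_4] − [v_0,v_2,v_3].
The resulting 10×5 matrix has rank 4, and its Smith normal form has invariant factors (1,1,1,1).

Computing H_k = (kernel of ∂_k) / (image of ∂_{k+1}):

  H_0: rank C_0 − rank ∂_1 = 5 − 4 = 1, and the invariant factors of ∂_1 are all 1, so H_0 ≅ Z.
  H_1: rank ker ∂_1 − rank ∂_2 = (10 − 4) − 6 = 0, and the invariant factors of ∂_2 are all 1, so H_1 ≅ 0.
  H_2: rank ker ∂_2 − rank ∂_3 = (10 − 6) − 4 = 0, and the invariant factors of ∂_3 are all 1, so H_2 ≅ 0.
  H_3: rank ker ∂_3 − rank ∂_4 = (5 − 4) − 0 = 1, and there is no ∂_4, so H_3 ≅ Z.

As a check, the Euler characteristic is 5 − 10 + 10 − 5 = 0, which agrees with 1 − 0 + 0 − 1 = 0.

H_0 ≅ Z,  H_1 = 0,  H_2 = 0,  H_3 ≅ Z.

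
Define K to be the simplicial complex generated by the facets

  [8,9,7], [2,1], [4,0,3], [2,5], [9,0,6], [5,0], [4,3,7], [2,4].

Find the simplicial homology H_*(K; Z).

H_0 ≅ Z,  H_1 ≅ Z^2,  H_2 = 0.

Take the total order 0 < 1 < 2 < 3 < 4 < 5 < 6 < 7 < 8 < 9 on the vertex set. Then K (dimension 2) consists of the simplices:

  0-simplices (10): [0], [1], [2], [3], [4], [5], [6], [7], [8], [9]
  1-simplices (15): [0,3], [0,4], [0,5], [0,6], [0,9], [1,2], [2,4], [2,5], [3,4], [3,7], [4,7], [6,9], [7,8], [7,9], [8,9]
  2-simplices (4): [0,3,4], [0,6,9], [3,4,7], [7,8,9]

giving chain groups C_0 ≅ Z^10, C_1 ≅ Z^15, C_2 ≅ Z^4.

The boundary map ∂_1: C_1 → C_0 sends each edge [p,q] (with p < q) to q − p.
The resulting 10×15 matrix has rank 9, and its Smith normal form has invariant factors (1,1,1,1,1,1,1,1,1).

∂_2: C_2 → C_1 acts by ∂[p,q,r] = [q,r] − [p,r] + [p,q]. For instance
  ∂[3,4,7] = [4,7] − [3,7] + [3,4],
  ∂[0,3,4] = [3,4] − [0,4] + [0,3].
The resulting 15×4 matrix has rank 4, and its Smith normal form has invariant factors (1,1,1,1).

From H_k ≅ ker(∂_k) / im(∂_{k+1}) we obtain:

  H_0: rank C_0 − rank ∂_1 = 10 − 9 = 1, and the invariant factors of ∂_1 are all 1, so H_0 ≅ Z.
  H_1: rank ker ∂_1 − rank ∂_2 = (15 − 9) − 4 = 2, and the invariant factors of ∂_2 are all 1, so H_1 ≅ Z^2.
  H_2: rank ker ∂_2 − rank ∂_3 = (4 − 4) − 0 = 0, and there is no ∂_3, so H_2 ≅ 0.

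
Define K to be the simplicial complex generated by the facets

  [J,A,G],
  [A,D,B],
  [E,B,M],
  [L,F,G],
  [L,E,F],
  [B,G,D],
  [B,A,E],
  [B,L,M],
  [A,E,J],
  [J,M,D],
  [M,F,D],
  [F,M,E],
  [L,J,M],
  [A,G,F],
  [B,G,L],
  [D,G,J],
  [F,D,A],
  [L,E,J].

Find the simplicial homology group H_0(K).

H_0 ≅ Z.

We work with the vertex ordering A < B < D < E < F < G < J < L < M. The simplices of K, each written with vertices in increasing order, are:

  0-simplices (9): A, B, D, E, F, G, J, L, M
  1-simplices (27): AB, AD, AE, AF, AG, AJ, BD, BE, BG, BL, BM, DF, DG, DJ, DM, EF, EJ, EL, EM, FG, FL, FM, GJ, GL, JL, JM, LM
  2-simplices (18): ABD, ABE, ADF, AEJ, AFG, AGJ, BDG, BEM, BGL, BLM, DFM, DGJ, DJM, EFL, EFM, EJL, FGL, JLM

giving chain groups C_0 ≅ Z^9, C_1 ≅ Z^27, C_2 ≅ Z^18.

∂_1: C_1 → C_0 is given by ∂[p,q] = [q] − [p]. For instance
  ∂BL = L − B.
The resulting 9×27 matrix has rank 8, and its Smith normal form has invariant factors (1,1,1,1,1,1,1,1).

The boundary map ∂_2: C_2 → C_1 sends each 2-simplex [p,q,r] to [q,r] − [p,r] + [p,q]. For instance
  ∂ABD = BD − AD + AB,
  ∂DGJ = GJ − DJ + DG.
This gives a 27×18 integer matrix of rank 18; reducing to Smith normal form yields diagonal entries (1,1,1,1,1,1,1,1,1,1,1,1,1,1,1,1,1,2).

Computing H_k = (kernel of ∂_k) / (image of ∂_{k+1}):

  H_0: rank C_0 − rank ∂_1 = 9 − 8 = 1, and the invariant factors of ∂_1 are all 1, so H_0 ≅ Z.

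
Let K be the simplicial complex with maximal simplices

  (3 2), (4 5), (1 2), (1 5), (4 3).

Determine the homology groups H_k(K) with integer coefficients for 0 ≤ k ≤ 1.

H_0 ≅ Z,  H_1 ≅ Z.

We work with the vertex ordering 1 < 2 < 3 < 4 < 5. The simplices of K, each written with vertices in increasing order, are:

  0-simplices (5): [1], [2], [3], [4], [5]
  1-simplices (5): [1,2], [1,5], [2,3], [3,4], [4,5]

giving chain groups C_0 ≅ Z^5, C_1 ≅ Z^5.

∂_1: C_1 → C_0 is given by ∂[p,q] = [q] − [p]. For instance
  ∂[1,5] = [5] − [1].
As a 5×5 matrix over Z this has rank 4, with invariant factors (1,1,1,1).

Reading off H_k = ker ∂_k / im ∂_{k+1}:

  H_0: rank C_0 − rank ∂_1 = 5 − 4 = 1, and the invariant factors of ∂_1 are all 1, so H_0 = Z.
  H_1: rank ker ∂_1 − rank ∂_2 = (5 − 4) − 0 = 1, and there is no ∂_2, so H_1 = Z.

As a check, the Euler characteristic is 5 − 5 = 0, which agrees with 1 − 1 = 0.
(K is a triangulation of the circle S^1.)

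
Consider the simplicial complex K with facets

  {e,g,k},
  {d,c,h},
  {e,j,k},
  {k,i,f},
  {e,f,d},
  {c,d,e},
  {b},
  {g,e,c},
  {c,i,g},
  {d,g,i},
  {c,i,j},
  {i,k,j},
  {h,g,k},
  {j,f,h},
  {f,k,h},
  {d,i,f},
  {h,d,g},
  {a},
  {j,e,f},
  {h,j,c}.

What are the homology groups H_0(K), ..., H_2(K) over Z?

H_0 = Z^3,  H_1 = Z ⊕ Z/2Z,  H_2 = 0.

Fix the vertex order a < b < c < d < e < f < g < h < i < j < k and write every simplex with vertices in increasing order. Then dim K = 2 and the simplices of K are:

  0-simplices (11): a, b, c, d, e, f, g, h, i, j, k
  1-simplices (27): cd, ce, cg, ch, ci, cj, de, df, dg, dh, di, ef, eg, ej, ek, fh, fi, fj, fk, gh, gi, gk, hj, hk, ij, ik, jk
  2-simplices (18): cde, cdh, ceg, cgi, chj, cij, def, dfi, dgh, dgi, efj, egk, ejk, fhj, fhk, fik, ghk, ijk

Hence C_0 ≅ Z^11, C_1 ≅ Z^27, C_2 ≅ Z^18.

Boundary ∂_1: C_1 → C_0 sends each edge [p,q] (with p < q) to q − p. For instance
  ∂jk = k − j.
This gives a 11×27 integer matrix of rank 8; reducing to Smith normal form yields diagonal entries (1,1,1,1,1,1,1,1).

The boundary map ∂_2: C_2 → C_1 sends each 2-simplex [p,q,r] to [q,r] − [p,r] + [p,q]. For instance
  ∂cdh = dh − ch + cd,
  ∂chj = hj − cj + ch.
This gives a 27×18 integer matrix of rank 18; reducing to Smith normal form yields diagonal entries (1,1,1,1,1,1,1,1,1,1,1,1,1,1,1,1,1,2).

Reading off H_k = ker ∂_k / im ∂_{k+1}:

  H_0: rank C_0 − rank ∂_1 = 11 − 8 = 3, and the invariant factors of ∂_1 are all 1, so H_0 = Z^3.
  H_1: rank ker ∂_1 − rank ∂_2 = (27 − 8) − 18 = 1, and ∂_2 has invariant factor 2 > 1, so H_1 = Z ⊕ Z/2Z.
  H_2: rank ker ∂_2 − rank ∂_3 = (18 − 18) − 0 = 0, and there is no ∂_3, so H_2 = 0.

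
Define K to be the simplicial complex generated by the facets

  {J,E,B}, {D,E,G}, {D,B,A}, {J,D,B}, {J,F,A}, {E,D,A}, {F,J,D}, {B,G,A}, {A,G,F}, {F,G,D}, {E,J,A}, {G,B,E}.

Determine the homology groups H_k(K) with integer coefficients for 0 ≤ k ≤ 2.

H_0 = Z,  H_1 = Z/2,  H_2 = 0.

Fix the vertex order A < B < D < E < F < G < J and write every simplex with vertices in increasing order. Then dim K = 2 and the simplices of K are:

  0-simplices (7): A, B, D, E, F, G, J
  1-simplices (18): AB, AD, AE, AF, AG, AJ, BD, BE, BG, BJ, DE, DF, DG, DJ, EG, EJ, FG, FJ
  2-simplices (12): ABD, ABG, ADE, AEJ, AFG, AFJ, BDJ, BEG, BEJ, DEG, DFG, DFJ

Hence C_0 ≅ Z^7, C_1 ≅ Z^18, C_2 ≅ Z^12.

∂_1: C_1 → C_0 is given by ∂[p,q] = [q] − [p].
This gives a 7×18 integer matrix of rank 6; reducing to Smith normal form yields diagonal entries (1,1,1,1,1,1).

∂_2: C_2 → C_1 maps a triangle to the signed sum of its edges. For instance
  ∂ADE = DE − AE + AD,
  ∂DFJ = FJ − DJ + DF.
The 18×12 boundary matrix has rank 12 and Smith normal form diag(1,1,1,1,1,1,1,1,1,1,1,2).

Computing H_k = (kernel of ∂_k) / (image of ∂_{k+1}):

  H_0: rank C_0 − rank ∂_1 = 7 − 6 = 1, and the invariant factors of ∂_1 are all 1, so H_0 ≅ Z.
  H_1: rank ker ∂_1 − rank ∂_2 = (18 − 6) − 12 = 0, and ∂_2 has invariant factor 2 > 1, so H_1 ≅ Z/2.
  H_2: rank ker ∂_2 − rank ∂_3 = (12 − 12) − 0 = 0, and there is no ∂_3, so H_2 ≅ 0.

As a check, the Euler characteristic is 7 − 18 + 12 = 1, which agrees with 1 − 0 + 0 = 1.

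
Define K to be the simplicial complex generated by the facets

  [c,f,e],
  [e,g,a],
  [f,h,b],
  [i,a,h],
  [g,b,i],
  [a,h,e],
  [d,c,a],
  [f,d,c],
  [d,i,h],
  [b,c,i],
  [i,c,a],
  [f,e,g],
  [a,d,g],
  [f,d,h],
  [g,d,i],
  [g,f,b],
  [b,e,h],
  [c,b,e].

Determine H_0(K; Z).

Take the total order a < b < c < d < e < f < g < h < i on the vertex set. Then K (dimension 2) consists of the simplices:

  0-simplices (9): a, b, c, d, e, f, g, h, i
  1-simplices (27): ac, ad, ae, ag, ah, ai, bc, be, bf, bg, bh, bi, cd, ce, cf, ci, df, dg, dh, di, ef, eg, eh, fg, fh, gi, hi
  2-simplices (18): acd, aci, adg, aeg, aeh, ahi, bce, bci, beh, bfg, bfh, bgi, cdf, cef, dfh, dgi, dhi, efg

giving chain groups C_0 ≅ Z^9, C_1 ≅ Z^27, C_2 ≅ Z^18.

Boundary ∂_1: C_1 → C_0 maps an edge to its endpoints' difference, ∂[p,q] = q − p. For instance
  ∂gi = i − g.
The resulting 9×27 matrix has rank 8, and its Smith normal form has invariant factors (1,1,1,1,1,1,1,1).

∂_2: C_2 → C_1 acts by ∂[p,q,r] = [q,r] − [p,r] + [p,q]. For instance
  ∂bce = ce − be + bc,
  ∂aci = ci − ai + ac.
The resulting 27×18 matrix has rank 18, and its Smith normal form has invariant factors (1,1,1,1,1,1,1,1,1,1,1,1,1,1,1,1,1,2).

Now H_k = ker ∂_k / im ∂_{k+1}, so:

  H_0: rank C_0 − rank ∂_1 = 9 − 8 = 1, and the invariant factors of ∂_1 are all 1, so H_0 ≅ Z.

H_0 = Z.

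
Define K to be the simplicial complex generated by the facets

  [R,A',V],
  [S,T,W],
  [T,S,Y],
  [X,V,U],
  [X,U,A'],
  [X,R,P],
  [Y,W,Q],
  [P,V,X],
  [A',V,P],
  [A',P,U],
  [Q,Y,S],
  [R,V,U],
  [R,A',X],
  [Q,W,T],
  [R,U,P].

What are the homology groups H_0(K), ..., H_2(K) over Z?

Take the total order P < Q < R < S < T < U < V < W < X < Y < A' on the vertex set. Then K (dimension 2) consists of the simplices:

  0-simplices (11): [P], [Q], [R], [S], [T], [U], [V], [W], [X], [Y], [A']
  1-simplices (25): (25 of them)
  2-simplices (15): [P,R,U], [P,R,X], [P,U,A'], [P,V,X], [P,V,A'], [Q,S,Y], [Q,T,W], [Q,W,Y], [R,U,V], [R,V,A'], [R,X,A'], [S,T,W], [S,T,Y], [U,V,X], [U,X,A']

Hence C_0 ≅ Z^11, C_1 ≅ Z^25, C_2 ≅ Z^15.

The boundary map ∂_1: C_1 → C_0 maps an edge to its endpoints' difference, ∂[p,q] = q − p. For instance
  ∂[V,A'] = [A'] − [V].
This gives a 11×25 integer matrix of rank 9; reducing to Smith normal form yields diagonal entries (1,1,1,1,1,1,1,1,1).

∂_2: C_2 → C_1 sends each 2-simplex [p,q,r] to [q,r] − [p,r] + [p,q]. For instance
  ∂[R,X,A'] = [X,A'] − [R,A'] + [R,X],
  ∂[R,V,A'] = [V,A'] − [R,A'] + [R,V].
As a 25×15 matrix over Z this has rank 15, with invariant factors (1,1,1,1,1,1,1,1,1,1,1,1,1,1,2).

Reading off H_k = ker ∂_k / im ∂_{k+1}:

  H_0: rank C_0 − rank ∂_1 = 11 − 9 = 2, and the invariant factors of ∂_1 are all 1, so H_0 ≅ Z^2.
  H_1: rank ker ∂_1 − rank ∂_2 = (25 − 9) − 15 = 1, and ∂_2 has invariant factor 2 > 1, so H_1 ≅ Z ⊕ Z/2Z.
  H_2: rank ker ∂_2 − rank ∂_3 = (15 − 15) − 0 = 0, and there is no ∂_3, so H_2 ≅ 0.

H_0 ≅ Z^2,  H_1 ≅ Z ⊕ Z/2Z,  H_2 = 0.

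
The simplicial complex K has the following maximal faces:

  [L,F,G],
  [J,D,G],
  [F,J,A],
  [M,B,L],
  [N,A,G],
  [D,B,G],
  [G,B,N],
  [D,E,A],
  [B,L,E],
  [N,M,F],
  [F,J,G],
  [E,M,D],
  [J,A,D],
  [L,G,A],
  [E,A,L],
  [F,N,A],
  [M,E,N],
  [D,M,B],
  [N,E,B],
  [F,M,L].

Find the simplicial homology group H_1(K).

H_1 = Z ⊕ Z/2.

Order the vertices as A < B < D < E < F < G < J < L < M < N. Listing each simplex with vertices in this order, K has dimension 2 with simplices:

  0-simplices (10): A, B, D, E, F, G, J, L, M, N
  1-simplices (30): AD, AE, AF, AG, AJ, AL, AN, BD, BE, BG, BL, BM, BN, DE, DG, DJ, DM, EL, EM, EN, FG, FJ, FL, FM, FN, GJ, GL, GN, LM, MN
  2-simplices (20): ADE, ADJ, AEL, AFJ, AFN, AGL, AGN, BDG, BDM, BEL, BEN, BGN, BLM, DEM, DGJ, EMN, FGJ, FGL, FLM, FMN

Hence C_0 ≅ Z^10, C_1 ≅ Z^30, C_2 ≅ Z^20.

The boundary map ∂_1: C_1 → C_0 maps an edge to its endpoints' difference, ∂[p,q] = q − p. For instance
  ∂GJ = J − G.
As a 10×30 matrix over Z this has rank 9, with invariant factors (1,1,1,1,1,1,1,1,1).

Boundary ∂_2: C_2 → C_1 sends each 2-simplex [p,q,r] to [q,r] − [p,r] + [p,q]. For instance
  ∂BEN = EN − BN + BE,
  ∂DEM = EM − DM + DE.
The resulting 30×20 matrix has rank 20, and its Smith normal form has invariant factors (1,1,1,1,1,1,1,1,1,1,1,1,1,1,1,1,1,1,1,2).

From H_k ≅ ker(∂_k) / im(∂_{k+1}) we obtain:

  H_1: rank ker ∂_1 − rank ∂_2 = (30 − 9) − 20 = 1, and ∂_2 has invariant factor 2 > 1, so H_1 = Z ⊕ Z/2.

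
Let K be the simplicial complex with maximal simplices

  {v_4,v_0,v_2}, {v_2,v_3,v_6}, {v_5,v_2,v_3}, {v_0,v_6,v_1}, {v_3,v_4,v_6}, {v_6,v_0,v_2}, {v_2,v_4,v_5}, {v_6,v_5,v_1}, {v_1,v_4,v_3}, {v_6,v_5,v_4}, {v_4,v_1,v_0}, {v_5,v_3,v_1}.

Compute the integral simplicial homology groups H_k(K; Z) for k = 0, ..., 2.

H_0 = Z,  H_1 = Z/2,  H_2 = 0.

Order the vertices as v_0 < v_1 < v_2 < v_3 < v_4 < v_5 < v_6. Listing each simplex with vertices in this order, K has dimension 2 with simplices:

  0-simplices (7): [v_0], [v_1], [v_2], [v_3], [v_4], [v_5], [v_6]
  1-simplices (18): (18 of them)
  2-simplices (12): (12 of them)

Hence C_0 ≅ Z^7, C_1 ≅ Z^18, C_2 ≅ Z^12.

∂_1: C_1 → C_0 maps an edge to its endpoints' difference, ∂[p,q] = q − p. For instance
  ∂[v_0,v_4] = [v_4] − [v_0].
As a 7×18 matrix over Z this has rank 6, with invariant factors (1,1,1,1,1,1).

Boundary ∂_2: C_2 → C_1 sends each 2-simplex [p,q,r] to [q,r] − [p,r] + [p,q]. For instance
  ∂[v_0,v_1,v_4] = [v_1,v_4] − [v_0,v_4] + [v_0,v_1],
  ∂[v_0,v_2,v_6] = [v_2,v_6] − [v_0,v_6] + [v_0,v_2].
The 18×12 boundary matrix has rank 12 and Smith normal form diag(1,1,1,1,1,1,1,1,1,1,1,2).

Now H_k = ker ∂_k / im ∂_{k+1}, so:

  H_0: rank C_0 − rank ∂_1 = 7 − 6 = 1, and the invariant factors of ∂_1 are all 1, so H_0 ≅ Z.
  H_1: rank ker ∂_1 − rank ∂_2 = (18 − 6) − 12 = 0, and ∂_2 has invariant factor 2 > 1, so H_1 ≅ Z/2.
  H_2: rank ker ∂_2 − rank ∂_3 = (12 − 12) − 0 = 0, and there is no ∂_3, so H_2 ≅ 0.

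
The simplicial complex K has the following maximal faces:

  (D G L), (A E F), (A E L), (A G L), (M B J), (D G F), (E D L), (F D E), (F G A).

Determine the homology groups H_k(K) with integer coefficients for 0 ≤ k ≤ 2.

H_0 ≅ Z^2,  H_1 = 0,  H_2 ≅ Z.

K has 9 vertices, 15 edges, 9 triangles.
rank ∂_0 = 0, rank ∂_1 = 7 ⇒ b_0 = 9 − 0 − 7 = 2; all invariant factors of ∂_1 are 1 so no torsion. So H_0 = Z^2.
rank ∂_1 = 7, rank ∂_2 = 8 ⇒ b_1 = 15 − 7 − 8 = 0; all invariant factors of ∂_2 are 1 so no torsion. So H_1 = 0.
rank ∂_2 = 8, rank ∂_3 = 0 ⇒ b_2 = 9 − 8 − 0 = 1. So H_2 = Z.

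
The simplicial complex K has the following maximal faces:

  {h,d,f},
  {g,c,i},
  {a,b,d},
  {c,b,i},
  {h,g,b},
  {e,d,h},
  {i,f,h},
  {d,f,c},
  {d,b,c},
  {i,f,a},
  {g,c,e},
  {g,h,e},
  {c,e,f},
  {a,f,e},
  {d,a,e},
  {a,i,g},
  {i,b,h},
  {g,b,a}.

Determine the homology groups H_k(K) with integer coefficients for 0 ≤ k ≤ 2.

H_0 ≅ Z,  H_1 ≅ Z × Z/2,  H_2 = 0.

We work with the vertex ordering a < b < c < d < e < f < g < h < i. The simplices of K, each written with vertices in increasing order, are:

  0-simplices (9): a, b, c, d, e, f, g, h, i
  1-simplices (27): ab, ad, ae, af, ag, ai, bc, bd, bg, bh, bi, cd, ce, cf, cg, ci, de, df, dh, ef, eg, eh, fh, fi, gh, gi, hi
  2-simplices (18): abd, abg, ade, aef, afi, agi, bcd, bci, bgh, bhi, cdf, cef, ceg, cgi, deh, dfh, egh, fhi

Hence C_0 ≅ Z^9, C_1 ≅ Z^27, C_2 ≅ Z^18.

The boundary map ∂_1: C_1 → C_0 is given by ∂[p,q] = [q] − [p].
The 9×27 boundary matrix has rank 8 and Smith normal form diag(1,1,1,1,1,1,1,1).

∂_2: C_2 → C_1 acts by ∂[p,q,r] = [q,r] − [p,r] + [p,q]. For instance
  ∂cef = ef − cf + ce,
  ∂afi = fi − ai + af.
The 27×18 boundary matrix has rank 18 and Smith normal form diag(1,1,1,1,1,1,1,1,1,1,1,1,1,1,1,1,1,2).

From H_k ≅ ker(∂_k) / im(∂_{k+1}) we obtain:

  H_0: rank C_0 − rank ∂_1 = 9 − 8 = 1, and the invariant factors of ∂_1 are all 1, so H_0 = Z.
  H_1: rank ker ∂_1 − rank ∂_2 = (27 − 8) − 18 = 1, and ∂_2 has invariant factor 2 > 1, so H_1 = Z × Z/2.
  H_2: rank ker ∂_2 − rank ∂_3 = (18 − 18) − 0 = 0, and there is no ∂_3, so H_2 = 0.

As a check, the Euler characteristic is 9 − 27 + 18 = 0, which agrees with 1 − 1 + 0 = 0.
(K is a triangulation of the Klein bottle.)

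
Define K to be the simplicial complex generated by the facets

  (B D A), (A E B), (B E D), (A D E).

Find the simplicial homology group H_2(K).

H_2 ≅ Z.

Fix the vertex order A < B < D < E and write every simplex with vertices in increasing order. Then dim K = 2 and the simplices of K are:

  0-simplices (4): A, B, D, E
  1-simplices (6): AB, AD, AE, BD, BE, DE
  2-simplices (4): ABD, ABE, ADE, BDE

giving chain groups C_0 ≅ Z^4, C_1 ≅ Z^6, C_2 ≅ Z^4.

The boundary map ∂_1: C_1 → C_0 sends each edge [p,q] (with p < q) to q − p.
As a 4×6 matrix over Z this has rank 3, with invariant factors (1,1,1).

Boundary ∂_2: C_2 → C_1 sends each 2-simplex [p,q,r] to [q,r] − [p,r] + [p,q]. For instance
  ∂ADE = DE − AE + AD,
  ∂BDE = DE − BE + BD.
As a 6×4 matrix over Z this has rank 3, with invariant factors (1,1,1).

Now H_k = ker ∂_k / im ∂_{k+1}, so:

  H_2: rank ker ∂_2 − rank ∂_3 = (4 − 3) − 0 = 1, and there is no ∂_3, so H_2 ≅ Z.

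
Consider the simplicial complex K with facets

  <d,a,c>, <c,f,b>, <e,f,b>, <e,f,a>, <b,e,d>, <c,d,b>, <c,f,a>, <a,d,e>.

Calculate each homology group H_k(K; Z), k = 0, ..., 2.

H_0 = Z,  H_1 = 0,  H_2 = Z.

We work with the vertex ordering a < b < c < d < e < f. The simplices of K, each written with vertices in increasing order, are:

  0-simplices (6): a, b, c, d, e, f
  1-simplices (12): ac, ad, ae, af, bc, bd, be, bf, cd, cf, de, ef
  2-simplices (8): acd, acf, ade, aef, bcd, bcf, bde, bef

giving chain groups C_0 ≅ Z^6, C_1 ≅ Z^12, C_2 ≅ Z^8.

The boundary map ∂_1: C_1 → C_0 is given by ∂[p,q] = [q] − [p]. For instance
  ∂ac = c − a.
The resulting 6×12 matrix has rank 5, and its Smith normal form has invariant factors (1,1,1,1,1).

The boundary map ∂_2: C_2 → C_1 sends each 2-simplex [p,q,r] to [q,r] − [p,r] + [p,q]. For instance
  ∂ade = de − ae + ad,
  ∂acf = cf − af + ac.
This gives a 12×8 integer matrix of rank 7; reducing to Smith normal form yields diagonal entries (1,1,1,1,1,1,1).

From H_k ≅ ker(∂_k) / im(∂_{k+1}) we obtain:

  H_0: rank C_0 − rank ∂_1 = 6 − 5 = 1, and the invariant factors of ∂_1 are all 1, so H_0 = Z.
  H_1: rank ker ∂_1 − rank ∂_2 = (12 − 5) − 7 = 0, and the invariant factors of ∂_2 are all 1, so H_1 = 0.
  H_2: rank ker ∂_2 − rank ∂_3 = (8 − 7) − 0 = 1, and there is no ∂_3, so H_2 = Z.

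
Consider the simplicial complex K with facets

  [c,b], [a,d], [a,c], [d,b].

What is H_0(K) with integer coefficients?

H_0 ≅ Z.

K has 4 vertices, 4 edges.
rank ∂_0 = 0, rank ∂_1 = 3 ⇒ b_0 = 4 − 0 − 3 = 1; all invariant factors of ∂_1 are 1 so no torsion. So H_0 = Z.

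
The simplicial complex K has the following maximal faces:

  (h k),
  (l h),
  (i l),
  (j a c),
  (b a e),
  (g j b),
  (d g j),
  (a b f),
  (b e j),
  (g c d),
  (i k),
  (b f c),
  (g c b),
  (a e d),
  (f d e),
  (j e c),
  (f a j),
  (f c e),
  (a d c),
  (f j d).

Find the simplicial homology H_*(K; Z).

H_0 = Z^2,  H_1 = Z^3,  H_2 = Z.

K has 12 vertices, 28 edges, 16 triangles.
rank ∂_0 = 0, rank ∂_1 = 10 ⇒ b_0 = 12 − 0 − 10 = 2; all invariant factors of ∂_1 are 1 so no torsion. So H_0 = Z^2.
rank ∂_1 = 10, rank ∂_2 = 15 ⇒ b_1 = 28 − 10 − 15 = 3; all invariant factors of ∂_2 are 1 so no torsion. So H_1 = Z^3.
rank ∂_2 = 15, rank ∂_3 = 0 ⇒ b_2 = 16 − 15 − 0 = 1. So H_2 = Z.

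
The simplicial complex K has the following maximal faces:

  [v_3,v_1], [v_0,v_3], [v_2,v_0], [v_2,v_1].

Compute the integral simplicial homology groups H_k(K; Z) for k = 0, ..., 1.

K has 4 vertices, 4 edges.
rank ∂_0 = 0, rank ∂_1 = 3 ⇒ b_0 = 4 − 0 − 3 = 1; all invariant factors of ∂_1 are 1 so no torsion. So H_0 = Z.
rank ∂_1 = 3, rank ∂_2 = 0 ⇒ b_1 = 4 − 3 − 0 = 1. So H_1 = Z.

H_0 ≅ Z,  H_1 ≅ Z.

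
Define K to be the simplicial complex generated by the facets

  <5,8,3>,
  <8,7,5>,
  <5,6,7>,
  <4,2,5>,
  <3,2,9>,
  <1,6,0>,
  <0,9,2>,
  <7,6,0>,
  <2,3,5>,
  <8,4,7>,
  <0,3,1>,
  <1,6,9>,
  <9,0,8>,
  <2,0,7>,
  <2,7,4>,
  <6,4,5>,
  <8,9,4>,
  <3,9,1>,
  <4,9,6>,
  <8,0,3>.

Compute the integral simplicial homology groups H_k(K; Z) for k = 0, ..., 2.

H_0 = Z,  H_1 = Z ⊕ Z/2,  H_2 = 0.

Fix the vertex order 0 < 1 < 2 < 3 < 4 < 5 < 6 < 7 < 8 < 9 and write every simplex with vertices in increasing order. Then dim K = 2 and the simplices of K are:

  0-simplices (10): [0], [1], [2], [3], [4], [5], [6], [7], [8], [9]
  1-simplices (30): (30 of them)
  2-simplices (20): (20 of them)

giving chain groups C_0 ≅ Z^10, C_1 ≅ Z^30, C_2 ≅ Z^20.

The boundary map ∂_1: C_1 → C_0 sends each edge [p,q] (with p < q) to q − p. For instance
  ∂[0,2] = [2] − [0].
The resulting 10×30 matrix has rank 9, and its Smith normal form has invariant factors (1,1,1,1,1,1,1,1,1).

∂_2: C_2 → C_1 acts by ∂[p,q,r] = [q,r] − [p,r] + [p,q]. For instance
  ∂[0,2,9] = [2,9] − [0,9] + [0,2],
  ∂[4,7,8] = [7,8] − [4,8] + [4,7].
This gives a 30×20 integer matrix of rank 20; reducing to Smith normal form yields diagonal entries (1,1,1,1,1,1,1,1,1,1,1,1,1,1,1,1,1,1,1,2).

Reading off H_k = ker ∂_k / im ∂_{k+1}:

  H_0: rank C_0 − rank ∂_1 = 10 − 9 = 1, and the invariant factors of ∂_1 are all 1, so H_0 ≅ Z.
  H_1: rank ker ∂_1 − rank ∂_2 = (30 − 9) − 20 = 1, and ∂_2 has invariant factor 2 > 1, so H_1 ≅ Z ⊕ Z/2.
  H_2: rank ker ∂_2 − rank ∂_3 = (20 − 20) − 0 = 0, and there is no ∂_3, so H_2 ≅ 0.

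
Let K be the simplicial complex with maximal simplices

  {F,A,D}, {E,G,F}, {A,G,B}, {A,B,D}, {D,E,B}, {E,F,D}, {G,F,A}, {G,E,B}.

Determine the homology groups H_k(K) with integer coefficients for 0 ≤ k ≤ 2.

We work with the vertex ordering A < B < D < E < F < G. The simplices of K, each written with vertices in increasing order, are:

  0-simplices (6): A, B, D, E, F, G
  1-simplices (12): AB, AD, AF, AG, BD, BE, BG, DE, DF, EF, EG, FG
  2-simplices (8): ABD, ABG, ADF, AFG, BDE, BEG, DEF, EFG

so the chain groups are C_0 ≅ Z^6, C_1 ≅ Z^12, C_2 ≅ Z^8.

∂_1: C_1 → C_0 sends each edge [p,q] (with p < q) to q − p. For instance
  ∂BG = G − B.
As a 6×12 matrix over Z this has rank 5, with invariant factors (1,1,1,1,1).

The boundary map ∂_2: C_2 → C_1 acts by ∂[p,q,r] = [q,r] − [p,r] + [p,q]. For instance
  ∂ABG = BG − AG + AB,
  ∂AFG = FG − AG + AF.
This gives a 12×8 integer matrix of rank 7; reducing to Smith normal form yields diagonal entries (1,1,1,1,1,1,1).

Now H_k = ker ∂_k / im ∂_{k+1}, so:

  H_0: rank C_0 − rank ∂_1 = 6 − 5 = 1, and the invariant factors of ∂_1 are all 1, so H_0 ≅ Z.
  H_1: rank ker ∂_1 − rank ∂_2 = (12 − 5) − 7 = 0, and the invariant factors of ∂_2 are all 1, so H_1 ≅ 0.
  H_2: rank ker ∂_2 − rank ∂_3 = (8 − 7) − 0 = 1, and there is no ∂_3, so H_2 ≅ Z.

As a check, the Euler characteristic is 6 − 12 + 8 = 2, which agrees with 1 − 0 + 1 = 2.

H_0 ≅ Z,  H_1 = 0,  H_2 ≅ Z.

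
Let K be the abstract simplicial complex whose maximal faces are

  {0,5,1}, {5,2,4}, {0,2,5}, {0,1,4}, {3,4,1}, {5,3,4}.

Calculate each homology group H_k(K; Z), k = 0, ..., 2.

We work with the vertex ordering 0 < 1 < 2 < 3 < 4 < 5. The simplices of K, each written with vertices in increasing order, are:

  0-simplices (6): [0], [1], [2], [3], [4], [5]
  1-simplices (12): [0,1], [0,2], [0,4], [0,5], [1,3], [1,4], [1,5], [2,4], [2,5], [3,4], [3,5], [4,5]
  2-simplices (6): [0,1,4], [0,1,5], [0,2,5], [1,3,4], [2,4,5], [3,4,5]

so the chain groups are C_0 ≅ Z^6, C_1 ≅ Z^12, C_2 ≅ Z^6.

∂_1: C_1 → C_0 is given by ∂[p,q] = [q] − [p].
This gives a 6×12 integer matrix of rank 5; reducing to Smith normal form yields diagonal entries (1,1,1,1,1).

The boundary map ∂_2: C_2 → C_1 acts by ∂[p,q,r] = [q,r] − [p,r] + [p,q]. For instance
  ∂[2,4,5] = [4,5] − [2,5] + [2,4],
  ∂[3,4,5] = [4,5] − [3,5] + [3,4].
As a 12×6 matrix over Z this has rank 6, with invariant factors (1,1,1,1,1,1).

Reading off H_k = ker ∂_k / im ∂_{k+1}:

  H_0: rank C_0 − rank ∂_1 = 6 − 5 = 1, and the invariant factors of ∂_1 are all 1, so H_0 ≅ Z.
  H_1: rank ker ∂_1 − rank ∂_2 = (12 − 5) − 6 = 1, and the invariant factors of ∂_2 are all 1, so H_1 ≅ Z.
  H_2: rank ker ∂_2 − rank ∂_3 = (6 − 6) − 0 = 0, and there is no ∂_3, so H_2 ≅ 0.

H_0 = Z,  H_1 = Z,  H_2 = 0.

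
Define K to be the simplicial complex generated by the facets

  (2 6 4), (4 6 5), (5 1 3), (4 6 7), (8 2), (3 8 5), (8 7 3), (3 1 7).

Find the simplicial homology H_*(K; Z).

H_0 = Z,  H_1 = Z^2,  H_2 = 0.

Take the total order 1 < 2 < 3 < 4 < 5 < 6 < 7 < 8 on the vertex set. Then K (dimension 2) consists of the simplices:

  0-simplices (8): [1], [2], [3], [4], [5], [6], [7], [8]
  1-simplices (16): [1,3], [1,5], [1,7], [2,4], [2,6], [2,8], [3,5], [3,7], [3,8], [4,5], [4,6], [4,7], [5,6], [5,8], [6,7], [7,8]
  2-simplices (7): [1,3,5], [1,3,7], [2,4,6], [3,5,8], [3,7,8], [4,5,6], [4,6,7]

Hence C_0 ≅ Z^8, C_1 ≅ Z^16, C_2 ≅ Z^7.

Boundary ∂_1: C_1 → C_0 maps an edge to its endpoints' difference, ∂[p,q] = q − p.
The resulting 8×16 matrix has rank 7, and its Smith normal form has invariant factors (1,1,1,1,1,1,1).

The boundary map ∂_2: C_2 → C_1 sends each 2-simplex [p,q,r] to [q,r] − [p,r] + [p,q]. For instance
  ∂[4,5,6] = [5,6] − [4,6] + [4,5],
  ∂[3,7,8] = [7,8] − [3,8] + [3,7].
The 16×7 boundary matrix has rank 7 and Smith normal form diag(1,1,1,1,1,1,1).

Reading off H_k = ker ∂_k / im ∂_{k+1}:

  H_0: rank C_0 − rank ∂_1 = 8 − 7 = 1, and the invariant factors of ∂_1 are all 1, so H_0 ≅ Z.
  H_1: rank ker ∂_1 − rank ∂_2 = (16 − 7) − 7 = 2, and the invariant factors of ∂_2 are all 1, so H_1 ≅ Z^2.
  H_2: rank ker ∂_2 − rank ∂_3 = (7 − 7) − 0 = 0, and there is no ∂_3, so H_2 ≅ 0.

As a check, the Euler characteristic is 8 − 16 + 7 = -1, which agrees with 1 − 2 + 0 = -1.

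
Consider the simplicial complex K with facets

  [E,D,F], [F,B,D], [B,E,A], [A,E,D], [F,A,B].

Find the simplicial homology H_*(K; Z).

H_0 = Z,  H_1 = Z,  H_2 = 0.

Order the vertices as A < B < D < E < F. Listing each simplex with vertices in this order, K has dimension 2 with simplices:

  0-simplices (5): A, B, D, E, F
  1-simplices (10): AB, AD, AE, AF, BD, BE, BF, DE, DF, EF
  2-simplices (5): ABE, ABF, ADE, BDF, DEF

Hence C_0 ≅ Z^5, C_1 ≅ Z^10, C_2 ≅ Z^5.

Boundary ∂_1: C_1 → C_0 sends each edge [p,q] (with p < q) to q − p.
The 5×10 boundary matrix has rank 4 and Smith normal form diag(1,1,1,1).

Boundary ∂_2: C_2 → C_1 sends each 2-simplex [p,q,r] to [q,r] − [p,r] + [p,q]. For instance
  ∂BDF = DF − BF + BD,
  ∂ADE = DE − AE + AD.
This gives a 10×5 integer matrix of rank 5; reducing to Smith normal form yields diagonal entries (1,1,1,1,1).

Reading off H_k = ker ∂_k / im ∂_{k+1}:

  H_0: rank C_0 − rank ∂_1 = 5 − 4 = 1, and the invariant factors of ∂_1 are all 1, so H_0 = Z.
  H_1: rank ker ∂_1 − rank ∂_2 = (10 − 4) − 5 = 1, and the invariant factors of ∂_2 are all 1, so H_1 = Z.
  H_2: rank ker ∂_2 − rank ∂_3 = (5 − 5) − 0 = 0, and there is no ∂_3, so H_2 = 0.

As a check, the Euler characteristic is 5 − 10 + 5 = 0, which agrees with 1 − 1 + 0 = 0.
(K is a triangulation of the Möbius band.)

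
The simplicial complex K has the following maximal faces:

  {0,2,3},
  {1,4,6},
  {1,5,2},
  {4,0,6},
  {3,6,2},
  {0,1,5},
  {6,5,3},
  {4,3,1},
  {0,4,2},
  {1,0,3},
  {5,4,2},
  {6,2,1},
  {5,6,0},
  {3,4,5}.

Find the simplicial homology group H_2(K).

H_2 ≅ Z.

We work with the vertex ordering 0 < 1 < 2 < 3 < 4 < 5 < 6. The simplices of K, each written with vertices in increasing order, are:

  0-simplices (7): [0], [1], [2], [3], [4], [5], [6]
  1-simplices (21): [0,1], [0,2], [0,3], [0,4], [0,5], [0,6], [1,2], [1,3], [1,4], [1,5], [1,6], [2,3], [2,4], [2,5], [2,6], [3,4], [3,5], [3,6], [4,5], [4,6], [5,6]
  2-simplices (14): [0,1,3], [0,1,5], [0,2,3], [0,2,4], [0,4,6], [0,5,6], [1,2,5], [1,2,6], [1,3,4], [1,4,6], [2,3,6], [2,4,5], [3,4,5], [3,5,6]

so the chain groups are C_0 ≅ Z^7, C_1 ≅ Z^21, C_2 ≅ Z^14.

Boundary ∂_1: C_1 → C_0 is given by ∂[p,q] = [q] − [p]. For instance
  ∂[4,6] = [6] − [4].
As a 7×21 matrix over Z this has rank 6, with invariant factors (1,1,1,1,1,1).

Boundary ∂_2: C_2 → C_1 acts by ∂[p,q,r] = [q,r] − [p,r] + [p,q]. For instance
  ∂[1,2,6] = [2,6] − [1,6] + [1,2],
  ∂[2,3,6] = [3,6] − [2,6] + [2,3].
The 21×14 boundary matrix has rank 13 and Smith normal form diag(1,1,1,1,1,1,1,1,1,1,1,1,1).

Reading off H_k = ker ∂_k / im ∂_{k+1}:

  H_2: rank ker ∂_2 − rank ∂_3 = (14 − 13) − 0 = 1, and there is no ∂_3, so H_2 = Z.

(K is a triangulation of the torus T^2.)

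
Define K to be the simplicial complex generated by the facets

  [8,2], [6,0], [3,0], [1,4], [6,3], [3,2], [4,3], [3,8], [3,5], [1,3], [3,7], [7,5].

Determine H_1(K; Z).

Fix the vertex order 0 < 1 < 2 < 3 < 4 < 5 < 6 < 7 < 8 and write every simplex with vertices in increasing order. Then dim K = 1 and the simplices of K are:

  0-simplices (9): [0], [1], [2], [3], [4], [5], [6], [7], [8]
  1-simplices (12): [0,3], [0,6], [1,3], [1,4], [2,3], [2,8], [3,4], [3,5], [3,6], [3,7], [3,8], [5,7]

Hence C_0 ≅ Z^9, C_1 ≅ Z^12.

Boundary ∂_1: C_1 → C_0 maps an edge to its endpoints' difference, ∂[p,q] = q − p. For instance
  ∂[0,3] = [3] − [0].
This gives a 9×12 integer matrix of rank 8; reducing to Smith normal form yields diagonal entries (1,1,1,1,1,1,1,1).

Reading off H_k = ker ∂_k / im ∂_{k+1}:

  H_1: rank ker ∂_1 − rank ∂_2 = (12 − 8) − 0 = 4, and there is no ∂_2, so H_1 = Z^4.

H_1 = Z^4.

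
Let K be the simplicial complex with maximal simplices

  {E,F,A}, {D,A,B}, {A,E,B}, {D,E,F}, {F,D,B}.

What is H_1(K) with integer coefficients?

H_1 ≅ Z.

Order the vertices as A < B < D < E < F. Listing each simplex with vertices in this order, K has dimension 2 with simplices:

  0-simplices (5): A, B, D, E, F
  1-simplices (10): AB, AD, AE, AF, BD, BE, BF, DE, DF, EF
  2-simplices (5): ABD, ABE, AEF, BDF, DEF

Hence C_0 ≅ Z^5, C_1 ≅ Z^10, C_2 ≅ Z^5.

Boundary ∂_1: C_1 → C_0 maps an edge to its endpoints' difference, ∂[p,q] = q − p. For instance
  ∂AE = E − A.
The resulting 5×10 matrix has rank 4, and its Smith normal form has invariant factors (1,1,1,1).

∂_2: C_2 → C_1 sends each 2-simplex [p,q,r] to [q,r] − [p,r] + [p,q]. For instance
  ∂AEF = EF − AF + AE,
  ∂ABE = BE − AE + AB.
This gives a 10×5 integer matrix of rank 5; reducing to Smith normal form yields diagonal entries (1,1,1,1,1).

Computing H_k = (kernel of ∂_k) / (image of ∂_{k+1}):

  H_1: rank ker ∂_1 − rank ∂_2 = (10 − 4) − 5 = 1, and the invariant factors of ∂_2 are all 1, so H_1 ≅ Z.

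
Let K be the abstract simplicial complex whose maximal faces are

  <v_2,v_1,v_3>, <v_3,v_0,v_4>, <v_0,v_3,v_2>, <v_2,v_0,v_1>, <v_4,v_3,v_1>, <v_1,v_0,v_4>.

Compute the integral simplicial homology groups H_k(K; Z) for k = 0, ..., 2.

We work with the vertex ordering v_0 < v_1 < v_2 < v_3 < v_4. The simplices of K, each written with vertices in increasing order, are:

  0-simplices (5): [v_0], [v_1], [v_2], [v_3], [v_4]
  1-simplices (9): [v_0,v_1], [v_0,v_2], [v_0,v_3], [v_0,v_4], [v_1,v_2], [v_1,v_3], [v_1,v_4], [v_2,v_3], [v_3,v_4]
  2-simplices (6): [v_0,v_1,v_2], [v_0,v_1,v_4], [v_0,v_2,v_3], [v_0,v_3,v_4], [v_1,v_2,v_3], [v_1,v_3,v_4]

giving chain groups C_0 ≅ Z^5, C_1 ≅ Z^9, C_2 ≅ Z^6.

The boundary map ∂_1: C_1 → C_0 sends each edge [p,q] (with p < q) to q − p. For instance
  ∂[v_0,v_4] = [v_4] − [v_0].
As a 5×9 matrix over Z this has rank 4, with invariant factors (1,1,1,1).

Boundary ∂_2: C_2 → C_1 maps a triangle to the signed sum of its edges. For instance
  ∂[v_0,v_1,v_4] = [v_1,v_4] − [v_0,v_4] + [v_0,v_1],
  ∂[v_1,v_2,v_3] = [v_2,v_3] − [v_1,v_3] + [v_1,v_2].
The 9×6 boundary matrix has rank 5 and Smith normal form diag(1,1,1,1,1).

From H_k ≅ ker(∂_k) / im(∂_{k+1}) we obtain:

  H_0: rank C_0 − rank ∂_1 = 5 − 4 = 1, and the invariant factors of ∂_1 are all 1, so H_0 ≅ Z.
  H_1: rank ker ∂_1 − rank ∂_2 = (9 − 4) − 5 = 0, and the invariant factors of ∂_2 are all 1, so H_1 ≅ 0.
  H_2: rank ker ∂_2 − rank ∂_3 = (6 − 5) − 0 = 1, and there is no ∂_3, so H_2 ≅ Z.

(K is a triangulation of the 2-sphere S^2.)

H_0 = Z,  H_1 = 0,  H_2 = Z.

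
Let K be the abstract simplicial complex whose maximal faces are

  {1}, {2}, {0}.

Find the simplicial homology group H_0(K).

We work with the vertex ordering 0 < 1 < 2. The simplices of K, each written with vertices in increasing order, are:

  0-simplices (3): [0], [1], [2]

giving chain groups C_0 ≅ Z^3.

From H_k ≅ ker(∂_k) / im(∂_{k+1}) we obtain:

  H_0: rank C_0 − rank ∂_1 = 3 − 0 = 3, and there is no ∂_1, so H_0 ≅ Z^3.

H_0 ≅ Z^3.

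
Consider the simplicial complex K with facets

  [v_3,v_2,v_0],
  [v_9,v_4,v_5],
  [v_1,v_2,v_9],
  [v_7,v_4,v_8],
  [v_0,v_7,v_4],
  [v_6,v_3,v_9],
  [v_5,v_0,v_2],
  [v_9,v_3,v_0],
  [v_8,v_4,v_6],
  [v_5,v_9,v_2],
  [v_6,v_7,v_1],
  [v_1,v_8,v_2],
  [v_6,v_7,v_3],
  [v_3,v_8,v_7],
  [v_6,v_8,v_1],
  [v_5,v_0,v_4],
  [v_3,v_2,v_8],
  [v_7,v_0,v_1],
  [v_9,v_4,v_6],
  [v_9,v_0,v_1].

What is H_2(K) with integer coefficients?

Take the total order v_0 < v_1 < v_2 < v_3 < v_4 < v_5 < v_6 < v_7 < v_8 < v_9 on the vertex set. Then K (dimension 2) consists of the simplices:

  0-simplices (10): [v_0], [v_1], [v_2], [v_3], [v_4], [v_5], [v_6], [v_7], [v_8], [v_9]
  1-simplices (30): (30 of them)
  2-simplices (20): (20 of them)

giving chain groups C_0 ≅ Z^10, C_1 ≅ Z^30, C_2 ≅ Z^20.

The boundary map ∂_1: C_1 → C_0 is given by ∂[p,q] = [q] − [p].
The resulting 10×30 matrix has rank 9, and its Smith normal form has invariant factors (1,1,1,1,1,1,1,1,1).

The boundary map ∂_2: C_2 → C_1 acts by ∂[p,q,r] = [q,r] − [p,r] + [p,q]. For instance
  ∂[v_1,v_6,v_8] = [v_6,v_8] − [v_1,v_8] + [v_1,v_6],
  ∂[v_0,v_1,v_9] = [v_1,v_9] − [v_0,v_9] + [v_0,v_1].
The resulting 30×20 matrix has rank 20, and its Smith normal form has invariant factors (1,1,1,1,1,1,1,1,1,1,1,1,1,1,1,1,1,1,1,2).

Computing H_k = (kernel of ∂_k) / (image of ∂_{k+1}):

  H_2: rank ker ∂_2 − rank ∂_3 = (20 − 20) − 0 = 0, and there is no ∂_3, so H_2 ≅ 0.

(K is a triangulation of the Klein bottle.)

H_2 ≅ 0.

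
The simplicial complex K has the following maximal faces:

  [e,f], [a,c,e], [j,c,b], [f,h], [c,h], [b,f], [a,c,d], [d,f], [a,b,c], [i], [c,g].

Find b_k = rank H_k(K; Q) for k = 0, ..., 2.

b_0 = 2, b_1 = 3, b_2 = 0.

We work with the vertex ordering a < b < c < d < e < f < g < h < i < j. The simplices of K, each written with vertices in increasing order, are:

  0-simplices (10): a, b, c, d, e, f, g, h, i, j
  1-simplices (15): ab, ac, ad, ae, bc, bf, bj, cd, ce, cg, ch, cj, df, ef, fh
  2-simplices (4): abc, acd, ace, bcj

giving chain groups C_0 ≅ Z^10, C_1 ≅ Z^15, C_2 ≅ Z^4.

Boundary ∂_1: C_1 → C_0 sends each edge [p,q] (with p < q) to q − p.
The 10×15 boundary matrix has rank 8 and Smith normal form diag(1,1,1,1,1,1,1,1).

Boundary ∂_2: C_2 → C_1 acts by ∂[p,q,r] = [q,r] − [p,r] + [p,q]. For instance
  ∂abc = bc − ac + ab,
  ∂ace = ce − ae + ac.
As a 15×4 matrix over Z this has rank 4, with invariant factors (1,1,1,1).

Computing H_k = (kernel of ∂_k) / (image of ∂_{k+1}):

  H_0: rank C_0 − rank ∂_1 = 10 − 8 = 2, and the invariant factors of ∂_1 are all 1, so H_0 = Z^2.
  H_1: rank ker ∂_1 − rank ∂_2 = (15 − 8) − 4 = 3, and the invariant factors of ∂_2 are all 1, so H_1 = Z^3.
  H_2: rank ker ∂_2 − rank ∂_3 = (4 − 4) − 0 = 0, and there is no ∂_3, so H_2 = 0.

As a check, the Euler characteristic is 10 − 15 + 4 = -1, which agrees with 2 − 3 + 0 = -1.

Hence the Betti numbers are b_0 = 2, b_1 = 3, b_2 = 0.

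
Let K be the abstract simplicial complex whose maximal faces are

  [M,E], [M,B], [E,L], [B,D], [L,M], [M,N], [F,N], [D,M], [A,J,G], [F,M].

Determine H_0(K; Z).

Fix the vertex order A < B < D < E < F < G < J < L < M < N and write every simplex with vertices in increasing order. Then dim K = 2 and the simplices of K are:

  0-simplices (10): A, B, D, E, F, G, J, L, M, N
  1-simplices (12): AG, AJ, BD, BM, DM, EL, EM, FM, FN, GJ, LM, MN
  2-simplices (1): AGJ

Hence C_0 ≅ Z^10, C_1 ≅ Z^12, C_2 ≅ Z^1.

∂_1: C_1 → C_0 maps an edge to its endpoints' difference, ∂[p,q] = q − p. For instance
  ∂EL = L − E.
The resulting 10×12 matrix has rank 8, and its Smith normal form has invariant factors (1,1,1,1,1,1,1,1).

Boundary ∂_2: C_2 → C_1 sends each 2-simplex [p,q,r] to [q,r] − [p,r] + [p,q]. For instance
  ∂AGJ = GJ − AJ + AG.
The resulting 12×1 matrix has rank 1, and its Smith normal form has invariant factors (1).

From H_k ≅ ker(∂_k) / im(∂_{k+1}) we obtain:

  H_0: rank C_0 − rank ∂_1 = 10 − 8 = 2, and the invariant factors of ∂_1 are all 1, so H_0 ≅ Z^2.

H_0 ≅ Z^2.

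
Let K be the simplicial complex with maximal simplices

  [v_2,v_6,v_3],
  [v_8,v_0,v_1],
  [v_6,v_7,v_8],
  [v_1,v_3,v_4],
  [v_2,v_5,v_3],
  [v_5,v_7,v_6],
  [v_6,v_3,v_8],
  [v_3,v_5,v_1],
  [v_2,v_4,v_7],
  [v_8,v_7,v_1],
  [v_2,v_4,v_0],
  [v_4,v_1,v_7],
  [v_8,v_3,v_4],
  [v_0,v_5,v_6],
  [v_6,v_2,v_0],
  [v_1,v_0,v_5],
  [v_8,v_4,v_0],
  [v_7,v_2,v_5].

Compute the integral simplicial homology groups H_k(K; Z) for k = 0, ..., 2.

H_0 ≅ Z,  H_1 ≅ Z ⊕ Z/2,  H_2 = 0.

K has 9 vertices, 27 edges, 18 triangles.
rank ∂_0 = 0, rank ∂_1 = 8 ⇒ b_0 = 9 − 0 − 8 = 1; all invariant factors of ∂_1 are 1 so no torsion. So H_0 = Z.
rank ∂_1 = 8, rank ∂_2 = 18 ⇒ b_1 = 27 − 8 − 18 = 1; ∂_2 has invariant factor(s) [2] giving torsion. So H_1 = Z ⊕ Z/2.
rank ∂_2 = 18, rank ∂_3 = 0 ⇒ b_2 = 18 − 18 − 0 = 0. So H_2 = 0.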